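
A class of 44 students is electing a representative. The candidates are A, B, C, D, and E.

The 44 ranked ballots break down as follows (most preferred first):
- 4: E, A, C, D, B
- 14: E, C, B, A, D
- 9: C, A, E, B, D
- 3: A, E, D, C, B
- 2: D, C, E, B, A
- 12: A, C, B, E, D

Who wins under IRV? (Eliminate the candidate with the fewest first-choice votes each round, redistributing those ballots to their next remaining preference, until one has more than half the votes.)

Round 1: A 15, B 0, C 9, D 2, E 18. B eliminated.
Round 2: A 15, C 9, D 2, E 18. D eliminated.
Round 3: A 15, C 11, E 18. C eliminated.
Round 4: A 24, E 20. A has a majority (≥23).

A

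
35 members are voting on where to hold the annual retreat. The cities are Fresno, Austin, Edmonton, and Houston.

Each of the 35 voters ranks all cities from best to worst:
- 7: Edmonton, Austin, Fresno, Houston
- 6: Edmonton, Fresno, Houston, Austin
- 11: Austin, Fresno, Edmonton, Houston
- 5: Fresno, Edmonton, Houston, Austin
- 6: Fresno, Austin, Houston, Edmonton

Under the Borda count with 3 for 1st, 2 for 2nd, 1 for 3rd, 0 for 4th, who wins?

Fresno: 7×1 + 6×2 + 11×2 + 5×3 + 6×3 = 74
Austin: 7×2 + 6×0 + 11×3 + 5×0 + 6×2 = 59
Edmonton: 7×3 + 6×3 + 11×1 + 5×2 + 6×0 = 60
Houston: 7×0 + 6×1 + 11×0 + 5×1 + 6×1 = 17

Fresno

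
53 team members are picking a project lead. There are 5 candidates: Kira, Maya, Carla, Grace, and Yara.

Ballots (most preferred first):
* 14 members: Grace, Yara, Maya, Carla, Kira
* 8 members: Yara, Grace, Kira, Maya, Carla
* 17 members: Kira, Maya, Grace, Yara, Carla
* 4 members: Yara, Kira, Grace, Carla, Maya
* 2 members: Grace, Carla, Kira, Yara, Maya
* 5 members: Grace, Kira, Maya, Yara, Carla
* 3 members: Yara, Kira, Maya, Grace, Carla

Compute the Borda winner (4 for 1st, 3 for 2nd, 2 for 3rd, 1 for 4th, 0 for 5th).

Kira: 14×0 + 8×2 + 17×4 + 4×3 + 2×2 + 5×3 + 3×3 = 124
Maya: 14×2 + 8×1 + 17×3 + 4×0 + 2×0 + 5×2 + 3×2 = 103
Carla: 14×1 + 8×0 + 17×0 + 4×1 + 2×3 + 5×0 + 3×0 = 24
Grace: 14×4 + 8×3 + 17×2 + 4×2 + 2×4 + 5×4 + 3×1 = 153
Yara: 14×3 + 8×4 + 17×1 + 4×4 + 2×1 + 5×1 + 3×4 = 126

Grace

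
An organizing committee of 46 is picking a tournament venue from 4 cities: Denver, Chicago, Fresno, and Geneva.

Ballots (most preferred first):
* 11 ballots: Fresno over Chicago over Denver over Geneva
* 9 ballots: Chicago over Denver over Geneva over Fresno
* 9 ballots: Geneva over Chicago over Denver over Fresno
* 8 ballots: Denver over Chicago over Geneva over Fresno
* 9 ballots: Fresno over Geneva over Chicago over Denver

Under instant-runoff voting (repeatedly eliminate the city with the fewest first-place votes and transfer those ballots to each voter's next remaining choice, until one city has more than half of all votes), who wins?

Chicago

Round 1: Denver 8, Chicago 9, Fresno 20, Geneva 9. Denver eliminated.
Round 2: Chicago 17, Fresno 20, Geneva 9. Geneva eliminated.
Round 3: Chicago 26, Fresno 20. Chicago has a majority (≥24).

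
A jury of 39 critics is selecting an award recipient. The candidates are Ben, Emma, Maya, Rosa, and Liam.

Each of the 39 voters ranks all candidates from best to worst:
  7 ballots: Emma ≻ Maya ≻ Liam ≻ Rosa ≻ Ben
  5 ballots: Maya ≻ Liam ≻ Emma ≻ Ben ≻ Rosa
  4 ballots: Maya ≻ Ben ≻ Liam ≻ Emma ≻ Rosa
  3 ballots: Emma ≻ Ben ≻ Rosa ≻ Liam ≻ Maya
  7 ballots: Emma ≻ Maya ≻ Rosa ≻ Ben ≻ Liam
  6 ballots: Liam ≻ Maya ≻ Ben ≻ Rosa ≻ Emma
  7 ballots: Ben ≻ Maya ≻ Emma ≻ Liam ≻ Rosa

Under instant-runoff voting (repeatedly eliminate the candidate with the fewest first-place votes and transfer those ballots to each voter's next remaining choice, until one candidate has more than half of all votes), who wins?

Maya

Round 1: Ben 7, Emma 17, Maya 9, Rosa 0, Liam 6. Rosa eliminated.
Round 2: Ben 7, Emma 17, Maya 9, Liam 6. Liam eliminated.
Round 3: Ben 7, Emma 17, Maya 15. Ben eliminated.
Round 4: Emma 17, Maya 22. Maya has a majority (≥20).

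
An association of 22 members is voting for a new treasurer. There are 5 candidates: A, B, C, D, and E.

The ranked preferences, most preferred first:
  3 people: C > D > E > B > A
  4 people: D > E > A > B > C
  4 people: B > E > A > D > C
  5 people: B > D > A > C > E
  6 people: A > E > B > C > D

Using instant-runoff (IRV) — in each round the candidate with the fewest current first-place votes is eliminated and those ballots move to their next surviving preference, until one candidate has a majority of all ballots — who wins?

B

Round 1: A 6, B 9, C 3, D 4, E 0. E eliminated.
Round 2: A 6, B 9, C 3, D 4. C eliminated.
Round 3: A 6, B 9, D 7. A eliminated.
Round 4: B 15, D 7. B has a majority (≥12).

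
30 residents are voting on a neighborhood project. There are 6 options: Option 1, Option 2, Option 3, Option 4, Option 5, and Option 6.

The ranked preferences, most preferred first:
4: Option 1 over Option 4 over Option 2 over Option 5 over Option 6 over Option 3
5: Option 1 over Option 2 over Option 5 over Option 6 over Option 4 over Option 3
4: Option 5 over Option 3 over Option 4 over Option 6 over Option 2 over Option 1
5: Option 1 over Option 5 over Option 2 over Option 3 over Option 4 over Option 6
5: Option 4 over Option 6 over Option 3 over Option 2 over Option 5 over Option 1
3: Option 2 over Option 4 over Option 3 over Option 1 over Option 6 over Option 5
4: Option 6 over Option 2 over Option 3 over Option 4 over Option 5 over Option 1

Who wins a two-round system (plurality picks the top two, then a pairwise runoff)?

Round 1 first-place votes: Option 1 14, Option 2 3, Option 3 0, Option 4 5, Option 5 4, Option 6 4. Option 1 and Option 4 advance.
Runoff: Option 1 is ranked above Option 4 on 14 ballots, Option 4 above Option 1 on 16.

Option 4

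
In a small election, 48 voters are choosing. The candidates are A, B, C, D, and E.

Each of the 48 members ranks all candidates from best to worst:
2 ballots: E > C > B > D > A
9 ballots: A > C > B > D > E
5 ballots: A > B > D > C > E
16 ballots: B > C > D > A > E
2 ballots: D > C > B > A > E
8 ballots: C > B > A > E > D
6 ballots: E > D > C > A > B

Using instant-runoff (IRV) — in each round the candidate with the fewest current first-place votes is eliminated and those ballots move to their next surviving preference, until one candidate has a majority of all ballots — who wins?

C

Round 1: A 14, B 16, C 8, D 2, E 8. D eliminated.
Round 2: A 14, B 16, C 10, E 8. E eliminated.
Round 3: A 14, B 16, C 18. A eliminated.
Round 4: B 21, C 27. C has a majority (≥25).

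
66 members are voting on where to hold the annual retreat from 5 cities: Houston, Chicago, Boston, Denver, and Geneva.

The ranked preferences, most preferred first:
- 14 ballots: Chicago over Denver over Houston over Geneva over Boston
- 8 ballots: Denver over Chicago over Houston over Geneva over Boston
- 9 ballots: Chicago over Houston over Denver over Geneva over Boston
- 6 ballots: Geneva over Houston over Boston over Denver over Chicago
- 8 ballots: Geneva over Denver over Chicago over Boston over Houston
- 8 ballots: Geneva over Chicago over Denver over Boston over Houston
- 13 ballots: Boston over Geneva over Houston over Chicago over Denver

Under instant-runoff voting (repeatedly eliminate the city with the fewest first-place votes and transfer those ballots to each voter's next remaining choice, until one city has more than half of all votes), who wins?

Round 1: Houston 0, Chicago 23, Boston 13, Denver 8, Geneva 22. Houston eliminated.
Round 2: Chicago 23, Boston 13, Denver 8, Geneva 22. Denver eliminated.
Round 3: Chicago 31, Boston 13, Geneva 22. Boston eliminated.
Round 4: Chicago 31, Geneva 35. Geneva has a majority (≥34).

Geneva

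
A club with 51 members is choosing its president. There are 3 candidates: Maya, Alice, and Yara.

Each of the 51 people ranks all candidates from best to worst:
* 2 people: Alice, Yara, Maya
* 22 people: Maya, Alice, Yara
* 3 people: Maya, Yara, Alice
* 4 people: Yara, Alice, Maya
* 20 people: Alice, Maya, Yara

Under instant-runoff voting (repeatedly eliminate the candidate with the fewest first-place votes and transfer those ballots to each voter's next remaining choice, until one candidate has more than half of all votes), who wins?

Round 1: Maya 25, Alice 22, Yara 4. Yara eliminated.
Round 2: Maya 25, Alice 26. Alice has a majority (≥26).

Alice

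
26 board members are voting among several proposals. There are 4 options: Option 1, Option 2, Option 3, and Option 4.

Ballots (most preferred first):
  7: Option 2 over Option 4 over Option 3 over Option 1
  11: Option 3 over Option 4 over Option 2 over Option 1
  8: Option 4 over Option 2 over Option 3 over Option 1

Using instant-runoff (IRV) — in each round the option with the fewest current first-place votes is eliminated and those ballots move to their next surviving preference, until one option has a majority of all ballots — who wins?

Option 4

Round 1: Option 1 0, Option 2 7, Option 3 11, Option 4 8. Option 1 eliminated.
Round 2: Option 2 7, Option 3 11, Option 4 8. Option 2 eliminated.
Round 3: Option 3 11, Option 4 15. Option 4 has a majority (≥14).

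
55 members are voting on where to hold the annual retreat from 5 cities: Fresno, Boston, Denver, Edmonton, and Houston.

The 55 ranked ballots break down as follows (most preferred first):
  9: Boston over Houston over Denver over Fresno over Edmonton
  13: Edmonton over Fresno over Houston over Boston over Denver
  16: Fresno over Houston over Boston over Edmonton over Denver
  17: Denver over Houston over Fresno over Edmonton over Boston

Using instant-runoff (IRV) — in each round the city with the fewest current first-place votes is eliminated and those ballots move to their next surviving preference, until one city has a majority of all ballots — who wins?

Fresno

Round 1: Fresno 16, Boston 9, Denver 17, Edmonton 13, Houston 0. Houston eliminated.
Round 2: Fresno 16, Boston 9, Denver 17, Edmonton 13. Boston eliminated.
Round 3: Fresno 16, Denver 26, Edmonton 13. Edmonton eliminated.
Round 4: Fresno 29, Denver 26. Fresno has a majority (≥28).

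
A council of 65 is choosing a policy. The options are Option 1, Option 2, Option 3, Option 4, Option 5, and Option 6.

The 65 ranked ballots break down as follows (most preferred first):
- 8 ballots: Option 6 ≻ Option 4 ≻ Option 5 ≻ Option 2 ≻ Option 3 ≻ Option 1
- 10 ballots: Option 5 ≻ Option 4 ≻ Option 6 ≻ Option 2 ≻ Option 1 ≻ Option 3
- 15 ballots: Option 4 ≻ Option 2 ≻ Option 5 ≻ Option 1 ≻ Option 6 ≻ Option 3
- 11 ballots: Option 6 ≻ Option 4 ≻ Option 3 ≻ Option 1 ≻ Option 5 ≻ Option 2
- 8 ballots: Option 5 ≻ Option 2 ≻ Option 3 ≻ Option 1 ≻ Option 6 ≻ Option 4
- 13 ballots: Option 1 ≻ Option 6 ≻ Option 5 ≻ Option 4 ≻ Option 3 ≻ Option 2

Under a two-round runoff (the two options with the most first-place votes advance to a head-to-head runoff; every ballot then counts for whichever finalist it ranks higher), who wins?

Option 5

Round 1 first-place votes: Option 1 13, Option 2 0, Option 3 0, Option 4 15, Option 5 18, Option 6 19. Option 6 and Option 5 advance.
Runoff: Option 6 is ranked above Option 5 on 32 ballots, Option 5 above Option 6 on 33.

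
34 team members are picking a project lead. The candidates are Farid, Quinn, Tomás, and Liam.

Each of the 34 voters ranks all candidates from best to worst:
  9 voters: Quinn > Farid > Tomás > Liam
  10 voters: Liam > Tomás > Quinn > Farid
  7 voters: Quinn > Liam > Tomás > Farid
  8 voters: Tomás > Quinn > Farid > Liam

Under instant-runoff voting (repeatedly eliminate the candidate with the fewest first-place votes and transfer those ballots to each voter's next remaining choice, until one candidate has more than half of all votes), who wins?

Quinn

Round 1: Farid 0, Quinn 16, Tomás 8, Liam 10. Farid eliminated.
Round 2: Quinn 16, Tomás 8, Liam 10. Tomás eliminated.
Round 3: Quinn 24, Liam 10. Quinn has a majority (≥18).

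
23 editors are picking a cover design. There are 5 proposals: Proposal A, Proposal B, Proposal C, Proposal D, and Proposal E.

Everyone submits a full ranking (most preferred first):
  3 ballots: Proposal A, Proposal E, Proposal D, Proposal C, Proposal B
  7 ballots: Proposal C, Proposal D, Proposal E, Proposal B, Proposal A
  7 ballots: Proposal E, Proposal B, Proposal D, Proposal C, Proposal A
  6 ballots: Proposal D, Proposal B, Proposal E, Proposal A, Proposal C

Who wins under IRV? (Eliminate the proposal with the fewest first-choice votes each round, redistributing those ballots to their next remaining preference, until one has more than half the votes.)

Proposal E

Round 1: Proposal A 3, Proposal B 0, Proposal C 7, Proposal D 6, Proposal E 7. Proposal B eliminated.
Round 2: Proposal A 3, Proposal C 7, Proposal D 6, Proposal E 7. Proposal A eliminated.
Round 3: Proposal C 7, Proposal D 6, Proposal E 10. Proposal D eliminated.
Round 4: Proposal C 7, Proposal E 16. Proposal E has a majority (≥12).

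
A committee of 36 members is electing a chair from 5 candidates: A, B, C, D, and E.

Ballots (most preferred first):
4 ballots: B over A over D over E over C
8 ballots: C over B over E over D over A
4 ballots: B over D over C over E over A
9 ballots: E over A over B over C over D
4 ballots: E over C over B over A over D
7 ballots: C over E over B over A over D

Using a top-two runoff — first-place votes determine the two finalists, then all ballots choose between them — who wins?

Round 1 first-place votes: A 0, B 8, C 15, D 0, E 13. C and E advance.
Runoff: C is ranked above E on 19 ballots, E above C on 17.

C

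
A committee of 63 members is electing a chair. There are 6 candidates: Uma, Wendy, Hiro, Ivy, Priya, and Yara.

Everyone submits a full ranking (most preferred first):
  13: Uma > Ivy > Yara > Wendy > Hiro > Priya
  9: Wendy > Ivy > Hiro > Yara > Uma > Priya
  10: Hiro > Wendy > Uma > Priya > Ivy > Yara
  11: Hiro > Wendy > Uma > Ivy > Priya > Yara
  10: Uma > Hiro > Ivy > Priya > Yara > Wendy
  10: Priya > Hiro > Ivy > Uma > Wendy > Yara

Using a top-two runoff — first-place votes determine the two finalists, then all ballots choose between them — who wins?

Round 1 first-place votes: Uma 23, Wendy 9, Hiro 21, Ivy 0, Priya 10, Yara 0. Uma and Hiro advance.
Runoff: Uma is ranked above Hiro on 23 ballots, Hiro above Uma on 40.

Hiro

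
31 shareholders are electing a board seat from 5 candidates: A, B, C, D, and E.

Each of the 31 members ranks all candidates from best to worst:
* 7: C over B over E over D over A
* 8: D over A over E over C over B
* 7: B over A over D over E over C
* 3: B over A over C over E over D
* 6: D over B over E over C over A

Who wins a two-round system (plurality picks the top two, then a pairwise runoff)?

B

Round 1 first-place votes: A 0, B 10, C 7, D 14, E 0. D and B advance.
Runoff: D is ranked above B on 14 ballots, B above D on 17.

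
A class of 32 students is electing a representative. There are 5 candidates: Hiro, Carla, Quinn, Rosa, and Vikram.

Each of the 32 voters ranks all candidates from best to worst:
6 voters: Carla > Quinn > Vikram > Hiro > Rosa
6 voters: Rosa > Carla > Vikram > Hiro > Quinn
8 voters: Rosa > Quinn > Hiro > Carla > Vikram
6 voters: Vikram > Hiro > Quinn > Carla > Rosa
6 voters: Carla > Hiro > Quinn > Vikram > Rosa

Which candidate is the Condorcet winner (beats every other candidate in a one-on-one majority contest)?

Carla vs Hiro: 18–14
Carla vs Quinn: 18–14
Carla vs Rosa: 18–14
Carla vs Vikram: 26–6
Carla beats every other candidate.

Carla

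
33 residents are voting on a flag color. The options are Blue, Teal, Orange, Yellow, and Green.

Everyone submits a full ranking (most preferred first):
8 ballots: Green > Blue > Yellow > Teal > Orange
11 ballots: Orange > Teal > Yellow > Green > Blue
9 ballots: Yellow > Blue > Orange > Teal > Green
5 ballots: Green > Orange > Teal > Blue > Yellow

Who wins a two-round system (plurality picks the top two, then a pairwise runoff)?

Orange

Round 1 first-place votes: Blue 0, Teal 0, Orange 11, Yellow 9, Green 13. Green and Orange advance.
Runoff: Green is ranked above Orange on 13 ballots, Orange above Green on 20.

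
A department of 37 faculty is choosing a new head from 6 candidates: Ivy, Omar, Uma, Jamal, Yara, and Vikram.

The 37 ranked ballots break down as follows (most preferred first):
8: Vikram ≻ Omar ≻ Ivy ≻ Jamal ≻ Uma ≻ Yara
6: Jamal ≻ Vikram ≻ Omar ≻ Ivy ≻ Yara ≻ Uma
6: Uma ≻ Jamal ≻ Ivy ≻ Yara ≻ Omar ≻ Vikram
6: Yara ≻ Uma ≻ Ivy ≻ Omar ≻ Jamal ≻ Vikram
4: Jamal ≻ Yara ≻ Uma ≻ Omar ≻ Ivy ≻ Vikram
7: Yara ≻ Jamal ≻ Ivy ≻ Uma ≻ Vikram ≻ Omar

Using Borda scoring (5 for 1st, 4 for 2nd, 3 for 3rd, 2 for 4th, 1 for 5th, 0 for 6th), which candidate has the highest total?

Ivy: 8×3 + 6×2 + 6×3 + 6×3 + 4×1 + 7×3 = 97
Omar: 8×4 + 6×3 + 6×1 + 6×2 + 4×2 + 7×0 = 76
Uma: 8×1 + 6×0 + 6×5 + 6×4 + 4×3 + 7×2 = 88
Jamal: 8×2 + 6×5 + 6×4 + 6×1 + 4×5 + 7×4 = 124
Yara: 8×0 + 6×1 + 6×2 + 6×5 + 4×4 + 7×5 = 99
Vikram: 8×5 + 6×4 + 6×0 + 6×0 + 4×0 + 7×1 = 71

Jamal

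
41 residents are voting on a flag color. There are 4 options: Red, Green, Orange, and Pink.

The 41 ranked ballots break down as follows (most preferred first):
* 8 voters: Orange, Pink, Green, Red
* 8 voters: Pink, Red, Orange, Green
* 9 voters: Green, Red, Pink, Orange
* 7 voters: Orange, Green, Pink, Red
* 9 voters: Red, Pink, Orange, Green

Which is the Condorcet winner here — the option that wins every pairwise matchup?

Pink

Pink vs Red: 23–18
Pink vs Green: 25–16
Pink vs Orange: 26–15
Pink beats every other option.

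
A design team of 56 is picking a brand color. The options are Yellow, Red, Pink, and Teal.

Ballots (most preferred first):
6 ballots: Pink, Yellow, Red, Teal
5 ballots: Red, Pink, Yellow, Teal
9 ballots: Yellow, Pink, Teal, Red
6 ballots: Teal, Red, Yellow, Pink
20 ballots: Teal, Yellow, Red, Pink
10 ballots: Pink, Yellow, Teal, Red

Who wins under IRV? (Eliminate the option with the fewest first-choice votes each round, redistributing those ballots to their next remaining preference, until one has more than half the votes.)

Pink

Round 1: Yellow 9, Red 5, Pink 16, Teal 26. Red eliminated.
Round 2: Yellow 9, Pink 21, Teal 26. Yellow eliminated.
Round 3: Pink 30, Teal 26. Pink has a majority (≥29).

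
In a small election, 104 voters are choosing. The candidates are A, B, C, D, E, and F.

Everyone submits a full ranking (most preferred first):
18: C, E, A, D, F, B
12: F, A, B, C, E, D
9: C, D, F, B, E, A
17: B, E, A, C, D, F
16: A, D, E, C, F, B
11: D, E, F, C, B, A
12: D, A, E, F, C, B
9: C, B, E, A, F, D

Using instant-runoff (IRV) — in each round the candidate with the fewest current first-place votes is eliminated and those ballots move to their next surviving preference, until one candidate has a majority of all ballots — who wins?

A

Round 1: A 16, B 17, C 36, D 23, E 0, F 12. E eliminated.
Round 2: A 16, B 17, C 36, D 23, F 12. F eliminated.
Round 3: A 28, B 17, C 36, D 23. B eliminated.
Round 4: A 45, C 36, D 23. D eliminated.
Round 5: A 57, C 47. A has a majority (≥53).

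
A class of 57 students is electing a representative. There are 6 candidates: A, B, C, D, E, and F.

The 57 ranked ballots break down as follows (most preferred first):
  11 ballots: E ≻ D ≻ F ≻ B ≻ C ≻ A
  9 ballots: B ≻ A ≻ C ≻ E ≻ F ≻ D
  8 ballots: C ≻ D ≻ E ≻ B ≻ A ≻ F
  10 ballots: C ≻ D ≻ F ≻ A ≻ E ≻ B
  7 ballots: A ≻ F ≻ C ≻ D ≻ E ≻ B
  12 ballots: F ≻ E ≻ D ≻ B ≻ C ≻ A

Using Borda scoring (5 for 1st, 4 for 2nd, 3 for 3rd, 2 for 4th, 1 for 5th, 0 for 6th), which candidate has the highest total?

D

A: 11×0 + 9×4 + 8×1 + 10×2 + 7×5 + 12×0 = 99
B: 11×2 + 9×5 + 8×2 + 10×0 + 7×0 + 12×2 = 107
C: 11×1 + 9×3 + 8×5 + 10×5 + 7×3 + 12×1 = 161
D: 11×4 + 9×0 + 8×4 + 10×4 + 7×2 + 12×3 = 166
E: 11×5 + 9×2 + 8×3 + 10×1 + 7×1 + 12×4 = 162
F: 11×3 + 9×1 + 8×0 + 10×3 + 7×4 + 12×5 = 160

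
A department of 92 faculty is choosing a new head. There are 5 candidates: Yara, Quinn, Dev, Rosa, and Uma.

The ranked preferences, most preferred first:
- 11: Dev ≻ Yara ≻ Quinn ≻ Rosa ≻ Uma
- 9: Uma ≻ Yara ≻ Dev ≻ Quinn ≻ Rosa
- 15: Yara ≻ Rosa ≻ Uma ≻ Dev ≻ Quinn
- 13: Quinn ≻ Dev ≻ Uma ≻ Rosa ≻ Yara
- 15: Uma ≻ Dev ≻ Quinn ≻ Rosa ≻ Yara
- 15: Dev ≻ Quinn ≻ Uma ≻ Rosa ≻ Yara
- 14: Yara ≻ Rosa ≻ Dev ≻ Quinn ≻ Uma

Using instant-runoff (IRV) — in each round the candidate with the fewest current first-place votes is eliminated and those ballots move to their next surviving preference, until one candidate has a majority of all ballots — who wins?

Round 1: Yara 29, Quinn 13, Dev 26, Rosa 0, Uma 24. Rosa eliminated.
Round 2: Yara 29, Quinn 13, Dev 26, Uma 24. Quinn eliminated.
Round 3: Yara 29, Dev 39, Uma 24. Uma eliminated.
Round 4: Yara 38, Dev 54. Dev has a majority (≥47).

Dev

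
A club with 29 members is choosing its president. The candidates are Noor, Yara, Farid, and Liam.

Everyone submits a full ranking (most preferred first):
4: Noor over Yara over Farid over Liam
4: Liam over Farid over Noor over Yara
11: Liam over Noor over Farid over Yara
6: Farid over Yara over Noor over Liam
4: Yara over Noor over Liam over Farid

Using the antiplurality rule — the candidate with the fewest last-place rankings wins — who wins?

Last-place votes: Noor 0, Yara 15, Farid 4, Liam 10.

Noor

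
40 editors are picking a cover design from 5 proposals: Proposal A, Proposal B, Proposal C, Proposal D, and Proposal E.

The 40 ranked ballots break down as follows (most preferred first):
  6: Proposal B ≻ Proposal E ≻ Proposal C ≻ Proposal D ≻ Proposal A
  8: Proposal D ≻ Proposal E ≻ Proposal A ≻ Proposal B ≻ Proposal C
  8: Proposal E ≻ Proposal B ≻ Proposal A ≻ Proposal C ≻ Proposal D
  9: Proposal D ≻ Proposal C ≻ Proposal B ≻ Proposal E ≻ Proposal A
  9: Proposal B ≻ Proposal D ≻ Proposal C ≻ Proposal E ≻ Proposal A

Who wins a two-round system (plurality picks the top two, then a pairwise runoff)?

Proposal B

Round 1 first-place votes: Proposal A 0, Proposal B 15, Proposal C 0, Proposal D 17, Proposal E 8. Proposal D and Proposal B advance.
Runoff: Proposal D is ranked above Proposal B on 17 ballots, Proposal B above Proposal D on 23.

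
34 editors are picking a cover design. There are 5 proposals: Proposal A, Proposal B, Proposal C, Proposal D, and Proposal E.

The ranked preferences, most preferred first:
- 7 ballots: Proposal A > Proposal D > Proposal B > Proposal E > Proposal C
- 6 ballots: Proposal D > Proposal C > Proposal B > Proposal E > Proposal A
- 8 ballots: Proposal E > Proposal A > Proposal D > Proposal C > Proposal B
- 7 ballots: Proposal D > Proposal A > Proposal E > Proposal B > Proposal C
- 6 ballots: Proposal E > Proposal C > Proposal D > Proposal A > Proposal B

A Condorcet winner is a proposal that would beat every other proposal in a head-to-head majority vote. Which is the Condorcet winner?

Proposal D

Proposal D vs Proposal A: 19–15
Proposal D vs Proposal B: 34–0
Proposal D vs Proposal C: 28–6
Proposal D vs Proposal E: 20–14
Proposal D beats every other proposal.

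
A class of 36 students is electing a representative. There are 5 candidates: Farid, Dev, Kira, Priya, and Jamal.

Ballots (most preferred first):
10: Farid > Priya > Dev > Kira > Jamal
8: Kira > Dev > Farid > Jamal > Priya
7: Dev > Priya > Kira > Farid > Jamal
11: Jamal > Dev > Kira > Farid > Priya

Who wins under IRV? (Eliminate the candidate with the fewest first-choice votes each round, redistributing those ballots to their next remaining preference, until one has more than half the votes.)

Kira

Round 1: Farid 10, Dev 7, Kira 8, Priya 0, Jamal 11. Priya eliminated.
Round 2: Farid 10, Dev 7, Kira 8, Jamal 11. Dev eliminated.
Round 3: Farid 10, Kira 15, Jamal 11. Farid eliminated.
Round 4: Kira 25, Jamal 11. Kira has a majority (≥19).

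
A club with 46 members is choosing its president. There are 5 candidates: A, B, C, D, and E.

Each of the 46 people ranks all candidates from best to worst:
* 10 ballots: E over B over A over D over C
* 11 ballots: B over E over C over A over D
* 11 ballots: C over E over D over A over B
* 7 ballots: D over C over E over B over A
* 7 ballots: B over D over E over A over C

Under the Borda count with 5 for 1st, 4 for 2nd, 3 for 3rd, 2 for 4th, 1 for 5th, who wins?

A: 10×3 + 11×2 + 11×2 + 7×1 + 7×2 = 95
B: 10×4 + 11×5 + 11×1 + 7×2 + 7×5 = 155
C: 10×1 + 11×3 + 11×5 + 7×4 + 7×1 = 133
D: 10×2 + 11×1 + 11×3 + 7×5 + 7×4 = 127
E: 10×5 + 11×4 + 11×4 + 7×3 + 7×3 = 180

E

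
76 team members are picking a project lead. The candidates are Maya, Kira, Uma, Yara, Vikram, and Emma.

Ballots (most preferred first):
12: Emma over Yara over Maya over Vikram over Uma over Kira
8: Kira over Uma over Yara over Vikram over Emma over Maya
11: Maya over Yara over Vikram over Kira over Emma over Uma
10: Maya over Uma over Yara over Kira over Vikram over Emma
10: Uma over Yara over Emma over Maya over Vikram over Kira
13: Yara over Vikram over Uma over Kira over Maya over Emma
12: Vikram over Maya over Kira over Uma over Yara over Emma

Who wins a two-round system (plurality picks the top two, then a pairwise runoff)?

Round 1 first-place votes: Maya 21, Kira 8, Uma 10, Yara 13, Vikram 12, Emma 12. Maya and Yara advance.
Runoff: Maya is ranked above Yara on 33 ballots, Yara above Maya on 43.

Yara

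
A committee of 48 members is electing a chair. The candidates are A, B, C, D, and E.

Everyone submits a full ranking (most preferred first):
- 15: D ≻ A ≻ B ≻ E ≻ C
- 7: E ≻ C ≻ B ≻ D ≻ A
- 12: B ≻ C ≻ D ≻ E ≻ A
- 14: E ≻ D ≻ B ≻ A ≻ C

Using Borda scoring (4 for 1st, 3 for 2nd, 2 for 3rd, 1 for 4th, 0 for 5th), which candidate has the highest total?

A: 15×3 + 7×0 + 12×0 + 14×1 = 59
B: 15×2 + 7×2 + 12×4 + 14×2 = 120
C: 15×0 + 7×3 + 12×3 + 14×0 = 57
D: 15×4 + 7×1 + 12×2 + 14×3 = 133
E: 15×1 + 7×4 + 12×1 + 14×4 = 111

D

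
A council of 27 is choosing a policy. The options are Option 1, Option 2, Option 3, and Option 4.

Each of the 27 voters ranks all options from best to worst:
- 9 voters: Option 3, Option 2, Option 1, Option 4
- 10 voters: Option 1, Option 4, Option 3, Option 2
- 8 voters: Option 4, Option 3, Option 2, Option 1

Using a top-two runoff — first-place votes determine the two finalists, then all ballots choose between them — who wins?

Option 3

Round 1 first-place votes: Option 1 10, Option 2 0, Option 3 9, Option 4 8. Option 1 and Option 3 advance.
Runoff: Option 1 is ranked above Option 3 on 10 ballots, Option 3 above Option 1 on 17.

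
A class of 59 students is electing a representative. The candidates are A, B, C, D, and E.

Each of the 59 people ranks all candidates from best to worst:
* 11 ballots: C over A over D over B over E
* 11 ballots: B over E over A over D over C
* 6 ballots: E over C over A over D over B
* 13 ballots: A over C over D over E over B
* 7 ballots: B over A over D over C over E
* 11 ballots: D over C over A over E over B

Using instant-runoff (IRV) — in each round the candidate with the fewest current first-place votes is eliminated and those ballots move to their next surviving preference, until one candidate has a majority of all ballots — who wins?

C

Round 1: A 13, B 18, C 11, D 11, E 6. E eliminated.
Round 2: A 13, B 18, C 17, D 11. D eliminated.
Round 3: A 13, B 18, C 28. A eliminated.
Round 4: B 18, C 41. C has a majority (≥30).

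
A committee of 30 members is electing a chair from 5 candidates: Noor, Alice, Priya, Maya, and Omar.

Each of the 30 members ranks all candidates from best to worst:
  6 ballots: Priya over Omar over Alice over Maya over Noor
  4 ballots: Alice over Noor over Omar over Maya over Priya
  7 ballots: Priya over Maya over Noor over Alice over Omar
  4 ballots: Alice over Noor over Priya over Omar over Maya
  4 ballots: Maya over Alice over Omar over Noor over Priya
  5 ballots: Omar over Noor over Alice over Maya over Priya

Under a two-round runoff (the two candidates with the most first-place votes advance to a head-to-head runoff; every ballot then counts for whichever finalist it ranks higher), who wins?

Round 1 first-place votes: Noor 0, Alice 8, Priya 13, Maya 4, Omar 5. Priya and Alice advance.
Runoff: Priya is ranked above Alice on 13 ballots, Alice above Priya on 17.

Alice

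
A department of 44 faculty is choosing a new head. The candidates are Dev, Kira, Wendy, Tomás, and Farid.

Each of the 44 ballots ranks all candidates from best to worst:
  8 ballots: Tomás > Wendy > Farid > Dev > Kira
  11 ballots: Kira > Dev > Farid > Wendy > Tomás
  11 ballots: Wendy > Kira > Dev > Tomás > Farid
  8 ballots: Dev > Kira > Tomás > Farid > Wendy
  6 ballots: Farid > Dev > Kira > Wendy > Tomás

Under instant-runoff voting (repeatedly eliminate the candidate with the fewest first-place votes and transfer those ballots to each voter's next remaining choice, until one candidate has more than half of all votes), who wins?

Dev

Round 1: Dev 8, Kira 11, Wendy 11, Tomás 8, Farid 6. Farid eliminated.
Round 2: Dev 14, Kira 11, Wendy 11, Tomás 8. Tomás eliminated.
Round 3: Dev 14, Kira 11, Wendy 19. Kira eliminated.
Round 4: Dev 25, Wendy 19. Dev has a majority (≥23).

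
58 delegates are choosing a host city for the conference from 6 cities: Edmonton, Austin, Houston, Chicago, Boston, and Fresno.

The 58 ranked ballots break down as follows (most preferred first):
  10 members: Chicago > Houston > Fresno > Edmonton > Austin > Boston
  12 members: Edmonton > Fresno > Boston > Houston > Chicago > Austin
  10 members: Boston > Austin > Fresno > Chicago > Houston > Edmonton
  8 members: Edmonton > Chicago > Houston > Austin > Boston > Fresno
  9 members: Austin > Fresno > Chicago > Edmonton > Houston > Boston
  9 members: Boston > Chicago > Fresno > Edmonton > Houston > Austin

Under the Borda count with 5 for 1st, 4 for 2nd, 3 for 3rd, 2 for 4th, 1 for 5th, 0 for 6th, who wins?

Edmonton: 10×2 + 12×5 + 10×0 + 8×5 + 9×2 + 9×2 = 156
Austin: 10×1 + 12×0 + 10×4 + 8×2 + 9×5 + 9×0 = 111
Houston: 10×4 + 12×2 + 10×1 + 8×3 + 9×1 + 9×1 = 116
Chicago: 10×5 + 12×1 + 10×2 + 8×4 + 9×3 + 9×4 = 177
Boston: 10×0 + 12×3 + 10×5 + 8×1 + 9×0 + 9×5 = 139
Fresno: 10×3 + 12×4 + 10×3 + 8×0 + 9×4 + 9×3 = 171

Chicago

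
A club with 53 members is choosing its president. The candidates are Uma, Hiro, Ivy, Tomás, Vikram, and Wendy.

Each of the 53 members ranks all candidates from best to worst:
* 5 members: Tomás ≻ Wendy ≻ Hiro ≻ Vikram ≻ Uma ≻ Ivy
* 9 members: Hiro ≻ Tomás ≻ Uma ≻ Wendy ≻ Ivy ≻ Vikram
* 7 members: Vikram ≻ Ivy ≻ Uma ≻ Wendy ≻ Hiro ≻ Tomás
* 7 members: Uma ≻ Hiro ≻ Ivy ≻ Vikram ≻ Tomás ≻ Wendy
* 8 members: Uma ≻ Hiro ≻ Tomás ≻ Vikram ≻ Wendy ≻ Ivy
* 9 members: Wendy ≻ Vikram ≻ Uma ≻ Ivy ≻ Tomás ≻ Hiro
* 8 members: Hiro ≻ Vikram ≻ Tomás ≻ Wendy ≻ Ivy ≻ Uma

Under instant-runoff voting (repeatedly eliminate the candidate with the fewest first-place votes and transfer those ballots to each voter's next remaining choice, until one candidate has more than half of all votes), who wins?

Round 1: Uma 15, Hiro 17, Ivy 0, Tomás 5, Vikram 7, Wendy 9. Ivy eliminated.
Round 2: Uma 15, Hiro 17, Tomás 5, Vikram 7, Wendy 9. Tomás eliminated.
Round 3: Uma 15, Hiro 17, Vikram 7, Wendy 14. Vikram eliminated.
Round 4: Uma 22, Hiro 17, Wendy 14. Wendy eliminated.
Round 5: Uma 31, Hiro 22. Uma has a majority (≥27).

Uma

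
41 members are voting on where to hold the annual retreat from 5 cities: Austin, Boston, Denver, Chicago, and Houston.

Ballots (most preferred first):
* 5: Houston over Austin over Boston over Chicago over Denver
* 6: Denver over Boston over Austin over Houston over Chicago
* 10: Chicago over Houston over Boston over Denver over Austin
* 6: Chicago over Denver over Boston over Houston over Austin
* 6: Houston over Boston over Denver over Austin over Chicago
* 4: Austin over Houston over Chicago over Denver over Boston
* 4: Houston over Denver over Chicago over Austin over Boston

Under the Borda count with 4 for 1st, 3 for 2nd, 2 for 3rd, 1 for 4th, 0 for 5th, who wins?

Austin: 5×3 + 6×2 + 10×0 + 6×0 + 6×1 + 4×4 + 4×1 = 53
Boston: 5×2 + 6×3 + 10×2 + 6×2 + 6×3 + 4×0 + 4×0 = 78
Denver: 5×0 + 6×4 + 10×1 + 6×3 + 6×2 + 4×1 + 4×3 = 80
Chicago: 5×1 + 6×0 + 10×4 + 6×4 + 6×0 + 4×2 + 4×2 = 85
Houston: 5×4 + 6×1 + 10×3 + 6×1 + 6×4 + 4×3 + 4×4 = 114

Houston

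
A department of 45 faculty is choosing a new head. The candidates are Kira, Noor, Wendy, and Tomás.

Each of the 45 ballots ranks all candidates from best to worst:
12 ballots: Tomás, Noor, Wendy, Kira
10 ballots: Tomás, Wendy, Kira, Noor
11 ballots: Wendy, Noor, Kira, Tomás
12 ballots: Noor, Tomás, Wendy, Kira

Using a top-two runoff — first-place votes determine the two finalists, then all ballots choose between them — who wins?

Round 1 first-place votes: Kira 0, Noor 12, Wendy 11, Tomás 22. Tomás and Noor advance.
Runoff: Tomás is ranked above Noor on 22 ballots, Noor above Tomás on 23.

Noor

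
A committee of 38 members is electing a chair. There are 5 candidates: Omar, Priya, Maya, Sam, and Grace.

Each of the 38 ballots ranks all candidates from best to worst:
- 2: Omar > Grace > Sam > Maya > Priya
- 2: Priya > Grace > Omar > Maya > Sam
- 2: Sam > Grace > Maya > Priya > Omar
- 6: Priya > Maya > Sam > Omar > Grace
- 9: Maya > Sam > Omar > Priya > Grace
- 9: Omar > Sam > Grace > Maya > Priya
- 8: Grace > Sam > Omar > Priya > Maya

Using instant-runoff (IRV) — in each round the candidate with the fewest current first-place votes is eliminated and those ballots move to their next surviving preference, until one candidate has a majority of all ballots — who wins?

Grace

Round 1: Omar 11, Priya 8, Maya 9, Sam 2, Grace 8. Sam eliminated.
Round 2: Omar 11, Priya 8, Maya 9, Grace 10. Priya eliminated.
Round 3: Omar 11, Maya 15, Grace 12. Omar eliminated.
Round 4: Maya 15, Grace 23. Grace has a majority (≥20).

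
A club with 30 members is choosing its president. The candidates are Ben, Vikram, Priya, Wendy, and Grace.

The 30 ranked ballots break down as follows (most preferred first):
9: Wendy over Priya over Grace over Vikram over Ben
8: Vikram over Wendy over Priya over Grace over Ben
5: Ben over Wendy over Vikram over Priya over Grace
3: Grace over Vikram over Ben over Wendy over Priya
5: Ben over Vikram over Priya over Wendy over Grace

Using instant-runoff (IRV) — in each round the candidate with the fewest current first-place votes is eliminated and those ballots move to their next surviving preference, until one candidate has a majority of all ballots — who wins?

Round 1: Ben 10, Vikram 8, Priya 0, Wendy 9, Grace 3. Priya eliminated.
Round 2: Ben 10, Vikram 8, Wendy 9, Grace 3. Grace eliminated.
Round 3: Ben 10, Vikram 11, Wendy 9. Wendy eliminated.
Round 4: Ben 10, Vikram 20. Vikram has a majority (≥16).

Vikram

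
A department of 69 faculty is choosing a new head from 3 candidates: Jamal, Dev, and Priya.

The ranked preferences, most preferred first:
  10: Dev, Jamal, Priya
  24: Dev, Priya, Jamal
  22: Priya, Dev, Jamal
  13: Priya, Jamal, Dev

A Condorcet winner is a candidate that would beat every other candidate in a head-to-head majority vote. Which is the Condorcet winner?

Priya vs Jamal: 59–10
Priya vs Dev: 35–34
Priya beats every other candidate.

Priya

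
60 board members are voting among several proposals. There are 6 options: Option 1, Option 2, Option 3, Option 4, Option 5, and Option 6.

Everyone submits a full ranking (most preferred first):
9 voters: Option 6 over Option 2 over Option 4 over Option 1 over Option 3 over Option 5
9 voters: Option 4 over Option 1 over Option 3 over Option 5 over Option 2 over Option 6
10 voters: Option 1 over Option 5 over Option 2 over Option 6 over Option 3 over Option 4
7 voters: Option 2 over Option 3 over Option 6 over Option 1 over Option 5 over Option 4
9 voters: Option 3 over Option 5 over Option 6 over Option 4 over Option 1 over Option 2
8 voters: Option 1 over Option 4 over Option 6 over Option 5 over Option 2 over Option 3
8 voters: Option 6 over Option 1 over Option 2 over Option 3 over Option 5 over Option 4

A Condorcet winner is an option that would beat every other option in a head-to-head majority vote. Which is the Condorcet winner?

Option 6

Option 6 vs Option 1: 33–27
Option 6 vs Option 2: 34–26
Option 6 vs Option 3: 35–25
Option 6 vs Option 4: 43–17
Option 6 vs Option 5: 32–28
Option 6 beats every other option.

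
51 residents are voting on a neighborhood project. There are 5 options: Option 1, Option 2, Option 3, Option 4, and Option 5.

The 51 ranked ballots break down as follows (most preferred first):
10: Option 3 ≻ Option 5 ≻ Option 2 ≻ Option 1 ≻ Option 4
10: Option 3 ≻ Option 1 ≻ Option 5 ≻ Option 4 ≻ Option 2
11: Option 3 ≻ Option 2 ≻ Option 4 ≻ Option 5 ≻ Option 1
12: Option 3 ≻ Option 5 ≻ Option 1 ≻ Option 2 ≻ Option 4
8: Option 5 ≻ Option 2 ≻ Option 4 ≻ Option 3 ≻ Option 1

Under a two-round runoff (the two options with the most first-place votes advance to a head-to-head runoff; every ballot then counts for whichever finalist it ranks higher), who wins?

Round 1 first-place votes: Option 1 0, Option 2 0, Option 3 43, Option 4 0, Option 5 8. Option 3 and Option 5 advance.
Runoff: Option 3 is ranked above Option 5 on 43 ballots, Option 5 above Option 3 on 8.

Option 3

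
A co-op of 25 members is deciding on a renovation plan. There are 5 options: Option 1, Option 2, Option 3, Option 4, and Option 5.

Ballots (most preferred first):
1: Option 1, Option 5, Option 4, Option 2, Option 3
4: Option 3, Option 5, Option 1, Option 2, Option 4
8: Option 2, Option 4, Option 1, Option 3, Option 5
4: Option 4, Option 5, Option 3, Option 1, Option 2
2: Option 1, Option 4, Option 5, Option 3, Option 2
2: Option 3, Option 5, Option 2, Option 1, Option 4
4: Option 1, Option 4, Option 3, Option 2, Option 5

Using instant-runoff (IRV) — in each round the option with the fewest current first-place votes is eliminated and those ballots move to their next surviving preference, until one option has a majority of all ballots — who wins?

Option 3

Round 1: Option 1 7, Option 2 8, Option 3 6, Option 4 4, Option 5 0. Option 5 eliminated.
Round 2: Option 1 7, Option 2 8, Option 3 6, Option 4 4. Option 4 eliminated.
Round 3: Option 1 7, Option 2 8, Option 3 10. Option 1 eliminated.
Round 4: Option 2 9, Option 3 16. Option 3 has a majority (≥13).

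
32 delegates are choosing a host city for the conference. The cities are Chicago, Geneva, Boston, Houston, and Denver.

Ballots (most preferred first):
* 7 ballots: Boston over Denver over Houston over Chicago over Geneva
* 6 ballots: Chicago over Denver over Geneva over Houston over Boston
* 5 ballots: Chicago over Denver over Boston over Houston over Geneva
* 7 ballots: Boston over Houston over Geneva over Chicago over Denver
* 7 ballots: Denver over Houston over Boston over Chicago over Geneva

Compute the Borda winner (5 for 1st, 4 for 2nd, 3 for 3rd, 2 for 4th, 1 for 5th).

Denver

Chicago: 7×2 + 6×5 + 5×5 + 7×2 + 7×2 = 97
Geneva: 7×1 + 6×3 + 5×1 + 7×3 + 7×1 = 58
Boston: 7×5 + 6×1 + 5×3 + 7×5 + 7×3 = 112
Houston: 7×3 + 6×2 + 5×2 + 7×4 + 7×4 = 99
Denver: 7×4 + 6×4 + 5×4 + 7×1 + 7×5 = 114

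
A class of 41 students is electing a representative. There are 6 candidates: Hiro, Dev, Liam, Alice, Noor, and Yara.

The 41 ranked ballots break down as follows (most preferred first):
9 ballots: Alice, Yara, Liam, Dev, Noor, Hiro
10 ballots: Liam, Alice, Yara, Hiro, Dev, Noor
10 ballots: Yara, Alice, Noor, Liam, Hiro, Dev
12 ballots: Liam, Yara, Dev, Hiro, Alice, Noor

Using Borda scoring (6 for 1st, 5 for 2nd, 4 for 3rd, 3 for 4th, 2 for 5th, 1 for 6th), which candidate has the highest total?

Hiro: 9×1 + 10×3 + 10×2 + 12×3 = 95
Dev: 9×3 + 10×2 + 10×1 + 12×4 = 105
Liam: 9×4 + 10×6 + 10×3 + 12×6 = 198
Alice: 9×6 + 10×5 + 10×5 + 12×2 = 178
Noor: 9×2 + 10×1 + 10×4 + 12×1 = 80
Yara: 9×5 + 10×4 + 10×6 + 12×5 = 205

Yara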